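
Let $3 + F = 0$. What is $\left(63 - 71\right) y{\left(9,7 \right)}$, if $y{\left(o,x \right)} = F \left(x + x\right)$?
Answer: $336$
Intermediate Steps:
$F = -3$ ($F = -3 + 0 = -3$)
$y{\left(o,x \right)} = - 6 x$ ($y{\left(o,x \right)} = - 3 \left(x + x\right) = - 3 \cdot 2 x = - 6 x$)
$\left(63 - 71\right) y{\left(9,7 \right)} = \left(63 - 71\right) \left(\left(-6\right) 7\right) = \left(-8\right) \left(-42\right) = 336$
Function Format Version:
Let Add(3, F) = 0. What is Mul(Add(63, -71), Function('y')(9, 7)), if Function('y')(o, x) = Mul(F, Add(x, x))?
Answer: 336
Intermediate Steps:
F = -3 (F = Add(-3, 0) = -3)
Function('y')(o, x) = Mul(-6, x) (Function('y')(o, x) = Mul(-3, Add(x, x)) = Mul(-3, Mul(2, x)) = Mul(-6, x))
Mul(Add(63, -71), Function('y')(9, 7)) = Mul(Add(63, -71), Mul(-6, 7)) = Mul(-8, -42) = 336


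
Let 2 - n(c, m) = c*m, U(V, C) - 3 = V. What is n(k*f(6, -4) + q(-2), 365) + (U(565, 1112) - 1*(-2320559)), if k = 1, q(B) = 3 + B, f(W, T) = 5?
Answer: 2318939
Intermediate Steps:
U(V, C) = 3 + V
n(c, m) = 2 - c*m
n(k*f(6, -4) + q(-2), 365) + (U(565, 1112) - 1*(-2320559)) = (2 - 1*(1*5 + (3 - 2))*365) + ((3 + 565) - 1*(-2320559)) = (2 - 1*(5 + 1)*365) + (568 + 2320559) = (2 - 1*6*365) + 2321127 = (2 - 2190) + 2321127 = -2188 + 2321127 = 2318939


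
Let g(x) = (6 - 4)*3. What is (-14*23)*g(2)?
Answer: -1932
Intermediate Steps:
g(x) = 6 (g(x) = 2*3 = 6)
(-14*23)*g(2) = -14*23*6 = -322*6 = -1932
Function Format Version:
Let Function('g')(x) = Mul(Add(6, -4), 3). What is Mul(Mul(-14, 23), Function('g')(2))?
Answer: -1932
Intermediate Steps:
Function('g')(x) = 6 (Function('g')(x) = Mul(2, 3) = 6)
Mul(Mul(-14, 23), Function('g')(2)) = Mul(Mul(-14, 23), 6) = Mul(-322, 6) = -1932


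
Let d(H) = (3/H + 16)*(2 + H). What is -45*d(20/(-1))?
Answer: 25677/2 ≈ 12839.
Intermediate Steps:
d(H) = (2 + H)*(16 + 3/H) (d(H) = (16 + 3/H)*(2 + H) = (2 + H)*(16 + 3/H))
-45*d(20/(-1)) = -45*(35 + 6/((20/(-1))) + 16*(20/(-1))) = -45*(35 + 6/((20*(-1))) + 16*(20*(-1))) = -45*(35 + 6/(-20) + 16*(-20)) = -45*(35 + 6*(-1/20) - 320) = -45*(35 - 3/10 - 320) = -45*(-2853)/10 = -1*(-25677/2) = 25677/2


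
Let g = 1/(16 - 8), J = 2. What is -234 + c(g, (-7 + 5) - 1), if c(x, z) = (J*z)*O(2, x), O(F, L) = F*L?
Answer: -471/2 ≈ -235.50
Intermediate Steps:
g = ⅛ (g = 1/8 = ⅛ ≈ 0.12500)
c(x, z) = 4*x*z (c(x, z) = (2*z)*(2*x) = 4*x*z)
-234 + c(g, (-7 + 5) - 1) = -234 + 4*(⅛)*((-7 + 5) - 1) = -234 + 4*(⅛)*(-2 - 1) = -234 + 4*(⅛)*(-3) = -234 - 3/2 = -471/2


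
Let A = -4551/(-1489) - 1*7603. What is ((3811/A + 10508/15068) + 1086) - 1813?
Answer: -30982613021405/42628562372 ≈ -726.80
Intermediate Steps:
A = -11316316/1489 (A = -4551*(-1/1489) - 7603 = 4551/1489 - 7603 = -11316316/1489 ≈ -7599.9)
((3811/A + 10508/15068) + 1086) - 1813 = ((3811/(-11316316/1489) + 10508/15068) + 1086) - 1813 = ((3811*(-1489/11316316) + 10508*(1/15068)) + 1086) - 1813 = ((-5674579/11316316 + 2627/3767) + 1086) - 1813 = (8351823039/42628562372 + 1086) - 1813 = 46302970559031/42628562372 - 1813 = -30982613021405/42628562372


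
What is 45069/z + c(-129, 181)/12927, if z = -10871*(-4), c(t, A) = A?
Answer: 590477567/562117668 ≈ 1.0505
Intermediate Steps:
z = 43484
45069/z + c(-129, 181)/12927 = 45069/43484 + 181/12927 = 590477567/562117668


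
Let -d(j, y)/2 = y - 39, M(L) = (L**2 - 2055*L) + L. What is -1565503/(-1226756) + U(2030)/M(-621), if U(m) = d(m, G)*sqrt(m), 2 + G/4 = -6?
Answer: 1565503/1226756 + 142*sqrt(2030)/1661175 ≈ 1.2800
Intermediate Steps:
G = -32 (G = -8 + 4*(-6) = -8 - 24 = -32)
M(L) = L**2 - 2054*L
d(j, y) = 78 - 2*y (d(j, y) = -2*(y - 39) = -2*(-39 + y) = 78 - 2*y)
U(m) = 142*sqrt(m) (U(m) = (78 - 2*(-32))*sqrt(m) = (78 + 64)*sqrt(m) = 142*sqrt(m))
-1565503/(-1226756) + U(2030)/M(-621) = -1565503/(-1226756) + (142*sqrt(2030))/((-621*(-2054 - 621))) = -1565503*(-1/1226756) + (142*sqrt(2030))/((-621*(-2675))) = 1565503/1226756 + (142*sqrt(2030))/1661175 = 1565503/1226756 + (142*sqrt(2030))*(1/1661175) = 1565503/1226756 + 142*sqrt(2030)/1661175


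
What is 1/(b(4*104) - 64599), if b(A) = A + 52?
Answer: -1/64131 ≈ -1.5593e-5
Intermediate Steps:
b(A) = 52 + A
1/(b(4*104) - 64599) = 1/((52 + 4*104) - 64599) = 1/((52 + 416) - 64599) = 1/(468 - 64599) = 1/(-64131) = -1/64131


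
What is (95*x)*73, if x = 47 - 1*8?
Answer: 270465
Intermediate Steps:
x = 39 (x = 47 - 8 = 39)
(95*x)*73 = (95*39)*73 = 3705*73 = 270465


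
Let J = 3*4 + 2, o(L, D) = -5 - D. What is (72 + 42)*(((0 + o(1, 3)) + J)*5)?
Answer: 3420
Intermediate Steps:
J = 14 (J = 12 + 2 = 14)
(72 + 42)*(((0 + o(1, 3)) + J)*5) = (72 + 42)*(((0 + (-5 - 1*3)) + 14)*5) = 114*(((0 + (-5 - 3)) + 14)*5) = 114*(((0 - 8) + 14)*5) = 114*((-8 + 14)*5) = 114*(6*5) = 114*30 = 3420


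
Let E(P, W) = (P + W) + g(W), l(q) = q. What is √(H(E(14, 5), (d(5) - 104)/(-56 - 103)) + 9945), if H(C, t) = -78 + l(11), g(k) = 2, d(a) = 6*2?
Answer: √9878 ≈ 99.388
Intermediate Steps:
d(a) = 12
E(P, W) = 2 + P + W (E(P, W) = (P + W) + 2 = 2 + P + W)
H(C, t) = -67 (H(C, t) = -78 + 11 = -67)
√(H(E(14, 5), (d(5) - 104)/(-56 - 103)) + 9945) = √(-67 + 9945) = √9878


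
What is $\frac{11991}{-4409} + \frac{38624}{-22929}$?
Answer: $- \frac{445234855}{101093961} \approx -4.4042$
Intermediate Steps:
$\frac{11991}{-4409} + \frac{38624}{-22929} = 11991 \left(- \frac{1}{4409}\right) + 38624 \left(- \frac{1}{22929}\right) = - \frac{11991}{4409} - \frac{38624}{22929} = - \frac{445234855}{101093961}$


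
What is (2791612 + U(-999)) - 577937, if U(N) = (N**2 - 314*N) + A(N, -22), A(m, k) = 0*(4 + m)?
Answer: 3525362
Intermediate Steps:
A(m, k) = 0
U(N) = N**2 - 314*N (U(N) = (N**2 - 314*N) + 0 = N**2 - 314*N)
(2791612 + U(-999)) - 577937 = (2791612 - 999*(-314 - 999)) - 577937 = (2791612 - 999*(-1313)) - 577937 = (2791612 + 1311687) - 577937 = 4103299 - 577937 = 3525362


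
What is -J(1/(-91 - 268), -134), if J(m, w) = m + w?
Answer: 48107/359 ≈ 134.00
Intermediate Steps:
-J(1/(-91 - 268), -134) = -(1/(-91 - 268) - 134) = -(1/(-359) - 134) = -(-1/359 - 134) = -1*(-48107/359) = 48107/359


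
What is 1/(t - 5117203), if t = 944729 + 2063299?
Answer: -1/2109175 ≈ -4.7412e-7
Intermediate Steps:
t = 3008028
1/(t - 5117203) = 1/(3008028 - 5117203) = 1/(-2109175) = -1/2109175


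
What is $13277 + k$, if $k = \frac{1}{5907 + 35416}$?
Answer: $\frac{548645472}{41323} \approx 13277.0$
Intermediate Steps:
$k = \frac{1}{41323} \approx 2.42 \cdot 10^{-5}$
$13277 + k = 13277 + \frac{1}{41323} = \frac{548645472}{41323}$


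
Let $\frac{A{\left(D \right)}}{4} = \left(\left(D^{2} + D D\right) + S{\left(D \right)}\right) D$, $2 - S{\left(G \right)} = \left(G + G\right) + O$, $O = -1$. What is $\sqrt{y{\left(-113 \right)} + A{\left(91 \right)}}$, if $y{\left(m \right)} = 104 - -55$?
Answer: $3 \sqrt{662619} \approx 2442.0$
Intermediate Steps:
$y{\left(m \right)} = 159$ ($y{\left(m \right)} = 104 + 55 = 159$)
$S{\left(G \right)} = 3 - 2 G$ ($S{\left(G \right)} = 2 - \left(\left(G + G\right) - 1\right) = 2 - \left(2 G - 1\right) = 2 - \left(-1 + 2 G\right) = 3 - 2 G$)
$A{\left(D \right)} = 4 D \left(3 - 2 D + 2 D^{2}\right)$ ($A{\left(D \right)} = 4 \left(\left(D^{2} + D D\right) - \left(-3 + 2 D\right)\right) D = 4 \left(\left(D^{2} + D^{2}\right) - \left(-3 + 2 D\right)\right) D = 4 \left(2 D^{2} - \left(-3 + 2 D\right)\right) D = 4 \left(3 - 2 D + 2 D^{2}\right) D = 4 D \left(3 - 2 D + 2 D^{2}\right)$)
$\sqrt{y{\left(-113 \right)} + A{\left(91 \right)}} = \sqrt{159 + 4 \cdot 91 \left(3 - 182 + 2 \cdot 91^{2}\right)} = \sqrt{159 + 4 \cdot 91 \left(3 - 182 + 2 \cdot 8281\right)} = \sqrt{159 + 4 \cdot 91 \left(3 - 182 + 16562\right)} = \sqrt{159 + 4 \cdot 91 \cdot 16383} = \sqrt{159 + 5963412} = \sqrt{5963571} = 3 \sqrt{662619}$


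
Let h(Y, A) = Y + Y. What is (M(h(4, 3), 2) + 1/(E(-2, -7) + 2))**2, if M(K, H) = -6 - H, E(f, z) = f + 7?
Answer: 3025/49 ≈ 61.735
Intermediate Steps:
E(f, z) = 7 + f
h(Y, A) = 2*Y
(M(h(4, 3), 2) + 1/(E(-2, -7) + 2))**2 = ((-6 - 1*2) + 1/((7 - 2) + 2))**2 = ((-6 - 2) + 1/(5 + 2))**2 = (-8 + 1/7)**2 = (-55/7)**2 = 3025/49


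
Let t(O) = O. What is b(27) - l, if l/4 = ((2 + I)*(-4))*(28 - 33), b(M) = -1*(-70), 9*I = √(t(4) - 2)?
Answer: -90 - 80*√2/9 ≈ -102.57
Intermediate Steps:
I = √2/9 (I = √(4 - 2)/9 = √2/9 ≈ 0.15713)
b(M) = 70
l = 160 + 80*√2/9 (l = 4*(((2 + √2/9)*(-4))*(28 - 33)) = 4*((-8 - 4*√2/9)*(-5)) = 4*(40 + 20*√2/9) = 160 + 80*√2/9 ≈ 172.57)
b(27) - l = 70 - (160 + 80*√2/9) = 70 + (-160 - 80*√2/9) = -90 - 80*√2/9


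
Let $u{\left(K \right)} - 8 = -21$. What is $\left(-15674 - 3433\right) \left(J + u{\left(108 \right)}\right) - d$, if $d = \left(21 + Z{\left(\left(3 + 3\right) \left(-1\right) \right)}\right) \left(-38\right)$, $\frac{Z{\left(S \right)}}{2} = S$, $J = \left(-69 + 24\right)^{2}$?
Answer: $-38442942$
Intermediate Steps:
$J = 2025$ ($J = \left(-45\right)^{2} = 2025$)
$u{\left(K \right)} = -13$ ($u{\left(K \right)} = 8 - 21 = -13$)
$Z{\left(S \right)} = 2 S$
$d = -342$ ($d = \left(21 + 2 \left(3 + 3\right) \left(-1\right)\right) \left(-38\right) = \left(21 + 2 \cdot 6 \left(-1\right)\right) \left(-38\right) = \left(21 + 2 \left(-6\right)\right) \left(-38\right) = \left(21 - 12\right) \left(-38\right) = 9 \left(-38\right) = -342$)
$\left(-15674 - 3433\right) \left(J + u{\left(108 \right)}\right) - d = \left(-15674 - 3433\right) \left(2025 - 13\right) - -342 = \left(-19107\right) 2012 + 342 = -38443284 + 342 = -38442942$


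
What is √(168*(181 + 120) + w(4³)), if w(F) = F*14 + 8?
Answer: 4*√3217 ≈ 226.87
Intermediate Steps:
w(F) = 8 + 14*F (w(F) = 14*F + 8 = 8 + 14*F)
√(168*(181 + 120) + w(4³)) = √(168*(181 + 120) + (8 + 14*4³)) = √(168*301 + (8 + 14*64)) = √(50568 + (8 + 896)) = √(50568 + 904) = √51472 = 4*√3217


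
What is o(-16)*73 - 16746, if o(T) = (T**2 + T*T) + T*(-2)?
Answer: 22966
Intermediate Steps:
o(T) = -2*T + 2*T**2 (o(T) = (T**2 + T**2) - 2*T = 2*T**2 - 2*T = -2*T + 2*T**2)
o(-16)*73 - 16746 = (2*(-16)*(-1 - 16))*73 - 16746 = (2*(-16)*(-17))*73 - 16746 = 544*73 - 16746 = 39712 - 16746 = 22966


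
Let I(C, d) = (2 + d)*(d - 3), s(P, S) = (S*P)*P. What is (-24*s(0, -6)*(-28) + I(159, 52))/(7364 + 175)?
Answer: 126/359 ≈ 0.35098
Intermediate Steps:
s(P, S) = S*P² (s(P, S) = (P*S)*P = S*P²)
I(C, d) = (-3 + d)*(2 + d) (I(C, d) = (2 + d)*(-3 + d) = (-3 + d)*(2 + d))
(-24*s(0, -6)*(-28) + I(159, 52))/(7364 + 175) = (-(-144)*0²*(-28) + (-6 + 52² - 1*52))/(7364 + 175) = (-(-144)*0*(-28) + (-6 + 2704 - 52))/7539 = (-24*0*(-28) + 2646)*(1/7539) = (0*(-28) + 2646)*(1/7539) = (0 + 2646)*(1/7539) = 2646*(1/7539) = 126/359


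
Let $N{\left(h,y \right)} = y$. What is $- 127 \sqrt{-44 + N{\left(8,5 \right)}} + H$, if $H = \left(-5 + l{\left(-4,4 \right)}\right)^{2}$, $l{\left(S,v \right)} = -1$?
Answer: $36 - 127 i \sqrt{39} \approx 36.0 - 793.11 i$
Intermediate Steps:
$H = 36$ ($H = \left(-5 - 1\right)^{2} = \left(-6\right)^{2} = 36$)
$- 127 \sqrt{-44 + N{\left(8,5 \right)}} + H = - 127 \sqrt{-44 + 5} + 36 = - 127 \sqrt{-39} + 36 = - 127 i \sqrt{39} + 36 = 36 - 127 i \sqrt{39}$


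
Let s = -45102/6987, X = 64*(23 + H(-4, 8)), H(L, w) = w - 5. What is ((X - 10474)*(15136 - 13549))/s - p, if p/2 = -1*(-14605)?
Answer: 16061850245/7517 ≈ 2.1367e+6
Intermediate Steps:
H(L, w) = -5 + w
X = 1664 (X = 64*(23 + (-5 + 8)) = 64*(23 + 3) = 64*26 = 1664)
s = -15034/2329 (s = -45102*1/6987 = -15034/2329 ≈ -6.4551)
p = 29210 (p = 2*(-1*(-14605)) = 2*14605 = 29210)
((X - 10474)*(15136 - 13549))/s - p = ((1664 - 10474)*(15136 - 13549))/(-15034/2329) - 1*29210 = -8810*1587*(-2329/15034) - 29210 = -13981470*(-2329/15034) - 29210 = 16281421815/7517 - 29210 = 16061850245/7517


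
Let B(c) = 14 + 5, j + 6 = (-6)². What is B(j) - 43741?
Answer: -43722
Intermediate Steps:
j = 30 (j = -6 + (-6)² = -6 + 36 = 30)
B(c) = 19
B(j) - 43741 = 19 - 43741 = -43722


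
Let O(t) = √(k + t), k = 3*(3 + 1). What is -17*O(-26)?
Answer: -17*I*√14 ≈ -63.608*I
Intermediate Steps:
k = 12 (k = 3*4 = 12)
O(t) = √(12 + t)
-17*O(-26) = -17*√(12 - 26) = -17*I*√14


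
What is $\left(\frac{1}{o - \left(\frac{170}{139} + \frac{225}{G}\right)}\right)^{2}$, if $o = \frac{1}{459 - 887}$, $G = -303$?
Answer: $\frac{36104379550864}{8415215008201} \approx 4.2904$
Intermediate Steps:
$o = - \frac{1}{428}$ ($o = \frac{1}{-428} = - \frac{1}{428} \approx -0.0023364$)
$\left(\frac{1}{o - \left(\frac{170}{139} + \frac{225}{G}\right)}\right)^{2} = \left(\frac{1}{- \frac{1}{428} - \left(- \frac{75}{101} + \frac{170}{139}\right)}\right)^{2} = \left(\frac{1}{- \frac{1}{428} - \frac{6745}{14039}}\right)^{2} = \left(\frac{1}{- \frac{2900899}{6008692}}\right)^{2} = \left(- \frac{6008692}{2900899}\right)^{2} = \frac{36104379550864}{8415215008201}$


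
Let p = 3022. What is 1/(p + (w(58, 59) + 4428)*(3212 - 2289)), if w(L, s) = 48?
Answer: 1/4134370 ≈ 2.4187e-7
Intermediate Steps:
1/(p + (w(58, 59) + 4428)*(3212 - 2289)) = 1/(3022 + (48 + 4428)*(3212 - 2289)) = 1/(3022 + 4476*923) = 1/(3022 + 4131348) = 1/4134370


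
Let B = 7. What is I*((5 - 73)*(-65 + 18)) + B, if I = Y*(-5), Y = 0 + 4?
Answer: -63913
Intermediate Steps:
Y = 4
I = -20 (I = 4*(-5) = -20)
I*((5 - 73)*(-65 + 18)) + B = -20*(5 - 73)*(-65 + 18) + 7 = -(-1360)*(-47) + 7 = -20*3196 + 7 = -63920 + 7 = -63913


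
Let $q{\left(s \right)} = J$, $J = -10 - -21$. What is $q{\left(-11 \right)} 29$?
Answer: $319$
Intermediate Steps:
$J = 11$ ($J = -10 + 21 = 11$)
$q{\left(s \right)} = 11$
$q{\left(-11 \right)} 29 = 11 \cdot 29 = 319$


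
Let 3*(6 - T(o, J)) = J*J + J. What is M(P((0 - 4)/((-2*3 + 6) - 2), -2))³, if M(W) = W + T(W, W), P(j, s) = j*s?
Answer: -8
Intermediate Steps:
T(o, J) = 6 - J/3 - J²/3 (T(o, J) = 6 - (J*J + J)/3 = 6 - (J² + J)/3 = 6 - (J + J²)/3 = 6 + (-J/3 - J²/3) = 6 - J/3 - J²/3)
M(W) = 6 - W²/3 + 2*W/3 (M(W) = W + (6 - W/3 - W²/3) = 6 - W²/3 + 2*W/3)
M(P((0 - 4)/((-2*3 + 6) - 2), -2))³ = (6 - 4*(0 - 4)²/((-2*3 + 6) - 2)²/3 + 2*(((0 - 4)/((-2*3 + 6) - 2))*(-2))/3)³ = (6 - 64/((-6 + 6) - 2)²/3 + 2*(-4/((-6 + 6) - 2)*(-2))/3)³ = (6 - 64/(0 - 2)²/3 + 2*(-4/(0 - 2)*(-2))/3)³ = (6 - (-4/(-2)*(-2))²/3 + 2*(-4/(-2)*(-2))/3)³ = (6 - (-4*(-½)*(-2))²/3 + 2*(-4*(-½)*(-2))/3)³ = (6 - (2*(-2))²/3 + 2*(2*(-2))/3)³ = (6 - ⅓*(-4)² + (⅔)*(-4))³ = (6 - ⅓*16 - 8/3)³ = (6 - 16/3 - 8/3)³ = (-2)³ = -8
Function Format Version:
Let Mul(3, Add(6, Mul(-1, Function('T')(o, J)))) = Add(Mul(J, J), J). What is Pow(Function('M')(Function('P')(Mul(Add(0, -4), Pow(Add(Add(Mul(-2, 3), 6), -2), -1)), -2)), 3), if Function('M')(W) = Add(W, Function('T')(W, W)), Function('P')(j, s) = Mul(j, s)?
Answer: -8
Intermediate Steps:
Function('T')(o, J) = Add(6, Mul(Rational(-1, 3), J), Mul(Rational(-1, 3), Pow(J, 2))) (Function('T')(o, J) = Add(6, Mul(Rational(-1, 3), Add(Mul(J, J), J))) = Add(6, Mul(Rational(-1, 3), Add(Pow(J, 2), J))) = Add(6, Mul(Rational(-1, 3), Add(J, Pow(J, 2)))) = Add(6, Add(Mul(Rational(-1, 3), J), Mul(Rational(-1, 3), Pow(J, 2)))) = Add(6, Mul(Rational(-1, 3), J), Mul(Rational(-1, 3), Pow(J, 2))))
Function('M')(W) = Add(6, Mul(Rational(-1, 3), Pow(W, 2)), Mul(Rational(2, 3), W)) (Function('M')(W) = Add(W, Add(6, Mul(Rational(-1, 3), W), Mul(Rational(-1, 3), Pow(W, 2)))) = Add(6, Mul(Rational(-1, 3), Pow(W, 2)), Mul(Rational(2, 3), W)))
Pow(Function('M')(Function('P')(Mul(Add(0, -4), Pow(Add(Add(Mul(-2, 3), 6), -2), -1)), -2)), 3) = Pow(Add(6, Mul(Rational(-1, 3), Pow(Mul(Mul(Add(0, -4), Pow(Add(Add(Mul(-2, 3), 6), -2), -1)), -2), 2)), Mul(Rational(2, 3), Mul(Mul(Add(0, -4), Pow(Add(Add(Mul(-2, 3), 6), -2), -1)), -2))), 3) = Pow(Add(6, Mul(Rational(-1, 3), Pow(Mul(Mul(-4, Pow(Add(Add(-6, 6), -2), -1)), -2), 2)), Mul(Rational(2, 3), Mul(Mul(-4, Pow(Add(Add(-6, 6), -2), -1)), -2))), 3) = Pow(Add(6, Mul(Rational(-1, 3), Pow(Mul(Mul(-4, Pow(Add(0, -2), -1)), -2), 2)), Mul(Rational(2, 3), Mul(Mul(-4, Pow(Add(0, -2), -1)), -2))), 3) = Pow(Add(6, Mul(Rational(-1, 3), Pow(Mul(Mul(-4, Pow(-2, -1)), -2), 2)), Mul(Rational(2, 3), Mul(Mul(-4, Pow(-2, -1)), -2))), 3) = Pow(Add(6, Mul(Rational(-1, 3), Pow(Mul(Mul(-4, Rational(-1, 2)), -2), 2)), Mul(Rational(2, 3), Mul(Mul(-4, Rational(-1, 2)), -2))), 3) = Pow(Add(6, Mul(Rational(-1, 3), Pow(Mul(2, -2), 2)), Mul(Rational(2, 3), Mul(2, -2))), 3) = Pow(Add(6, Mul(Rational(-1, 3), Pow(-4, 2)), Mul(Rational(2, 3), -4)), 3) = Pow(Add(6, Mul(Rational(-1, 3), 16), Rational(-8, 3)), 3) = Pow(Add(6, Rational(-16, 3), Rational(-8, 3)), 3) = Pow(-2, 3) = -8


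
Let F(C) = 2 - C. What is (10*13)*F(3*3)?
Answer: -910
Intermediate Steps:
(10*13)*F(3*3) = (10*13)*(2 - 3*3) = 130*(2 - 1*9) = 130*(2 - 9) = 130*(-7) = -910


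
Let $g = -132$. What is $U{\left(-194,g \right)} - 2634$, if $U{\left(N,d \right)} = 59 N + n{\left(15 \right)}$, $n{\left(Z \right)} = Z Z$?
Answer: $-13855$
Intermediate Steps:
$n{\left(Z \right)} = Z^{2}$
$U{\left(N,d \right)} = 225 + 59 N$ ($U{\left(N,d \right)} = 59 N + 15^{2} = 59 N + 225 = 225 + 59 N$)
$U{\left(-194,g \right)} - 2634 = \left(225 + 59 \left(-194\right)\right) - 2634 = \left(225 - 11446\right) - 2634 = -11221 - 2634 = -13855$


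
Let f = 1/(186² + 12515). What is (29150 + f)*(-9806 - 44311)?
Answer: -74318099575167/47111 ≈ -1.5775e+9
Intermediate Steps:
f = 1/47111 (f = 1/(34596 + 12515) = 1/47111 ≈ 2.1226e-5)
(29150 + f)*(-9806 - 44311) = (29150 + 1/47111)*(-9806 - 44311) = (1373285651/47111)*(-54117) = -74318099575167/47111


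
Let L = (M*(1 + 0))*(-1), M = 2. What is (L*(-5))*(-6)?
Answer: -60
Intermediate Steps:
L = -2 (L = (2*(1 + 0))*(-1) = (2*1)*(-1) = 2*(-1) = -2)
(L*(-5))*(-6) = -2*(-5)*(-6) = 10*(-6) = -60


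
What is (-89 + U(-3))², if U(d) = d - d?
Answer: 7921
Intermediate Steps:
U(d) = 0
(-89 + U(-3))² = (-89 + 0)² = (-89)² = 7921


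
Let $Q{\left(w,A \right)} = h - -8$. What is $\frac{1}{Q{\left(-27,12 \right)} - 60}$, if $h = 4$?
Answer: $- \frac{1}{48} \approx -0.020833$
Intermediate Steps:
$Q{\left(w,A \right)} = 12$ ($Q{\left(w,A \right)} = 4 - -8 = 4 + 8 = 12$)
$\frac{1}{Q{\left(-27,12 \right)} - 60} = \frac{1}{12 - 60} = \frac{1}{-48} = - \frac{1}{48}$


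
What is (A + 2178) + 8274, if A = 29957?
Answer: 40409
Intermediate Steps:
(A + 2178) + 8274 = (29957 + 2178) + 8274 = 32135 + 8274 = 40409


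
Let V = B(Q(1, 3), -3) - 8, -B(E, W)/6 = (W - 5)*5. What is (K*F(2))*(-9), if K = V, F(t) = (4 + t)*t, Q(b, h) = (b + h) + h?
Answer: -25056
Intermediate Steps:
Q(b, h) = b + 2*h
B(E, W) = 150 - 30*W (B(E, W) = -6*(W - 5)*5 = -6*(-5 + W)*5 = -6*(-25 + 5*W) = 150 - 30*W)
V = 232 (V = (150 - 30*(-3)) - 8 = (150 + 90) - 8 = 240 - 8 = 232)
F(t) = t*(4 + t)
K = 232
(K*F(2))*(-9) = (232*(2*(4 + 2)))*(-9) = (232*(2*6))*(-9) = (232*12)*(-9) = 2784*(-9) = -25056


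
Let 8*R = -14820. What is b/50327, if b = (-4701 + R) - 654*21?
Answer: -40575/100654 ≈ -0.40311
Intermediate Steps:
R = -3705/2 (R = (1/8)*(-14820) = -3705/2 ≈ -1852.5)
b = -40575/2 (b = (-4701 - 3705/2) - 654*21 = -13107/2 - 13734 = -40575/2 ≈ -20288.)
b/50327 = -40575/2/50327 = -40575/2*1/50327 = -40575/100654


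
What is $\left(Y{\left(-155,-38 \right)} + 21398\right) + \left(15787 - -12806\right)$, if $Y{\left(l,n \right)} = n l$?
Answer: $55881$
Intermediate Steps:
$Y{\left(l,n \right)} = l n$
$\left(Y{\left(-155,-38 \right)} + 21398\right) + \left(15787 - -12806\right) = \left(\left(-155\right) \left(-38\right) + 21398\right) + \left(15787 - -12806\right) = \left(5890 + 21398\right) + \left(15787 + 12806\right) = 27288 + 28593 = 55881$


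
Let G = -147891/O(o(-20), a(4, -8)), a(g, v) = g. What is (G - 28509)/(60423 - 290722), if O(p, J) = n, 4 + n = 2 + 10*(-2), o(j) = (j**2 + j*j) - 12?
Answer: 479307/5066578 ≈ 0.094602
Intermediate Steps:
o(j) = -12 + 2*j**2 (o(j) = (j**2 + j**2) - 12 = 2*j**2 - 12 = -12 + 2*j**2)
n = -22 (n = -4 + (2 + 10*(-2)) = -4 + (2 - 20) = -4 - 18 = -22)
O(p, J) = -22
G = 147891/22 (G = -147891/(-22) = -147891*(-1/22) = 147891/22 ≈ 6722.3)
(G - 28509)/(60423 - 290722) = (147891/22 - 28509)/(60423 - 290722) = -479307/22/(-230299) = -479307/22*(-1/230299) = 479307/5066578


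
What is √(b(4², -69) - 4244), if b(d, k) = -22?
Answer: 3*I*√474 ≈ 65.315*I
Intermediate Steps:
√(b(4², -69) - 4244) = √(-22 - 4244) = √(-4266) = 3*I*√474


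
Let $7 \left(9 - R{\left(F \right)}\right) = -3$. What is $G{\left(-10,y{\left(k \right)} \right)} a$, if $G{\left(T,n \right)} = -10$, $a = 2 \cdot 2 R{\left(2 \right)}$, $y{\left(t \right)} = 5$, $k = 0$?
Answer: $- \frac{2640}{7} \approx -377.14$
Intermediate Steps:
$R{\left(F \right)} = \frac{66}{7}$ ($R{\left(F \right)} = 9 - - \frac{3}{7} = 9 + \frac{3}{7} = \frac{66}{7}$)
$a = \frac{264}{7}$ ($a = 2 \cdot 2 \cdot \frac{66}{7} = 4 \cdot \frac{66}{7} = \frac{264}{7} \approx 37.714$)
$G{\left(-10,y{\left(k \right)} \right)} a = \left(-10\right) \frac{264}{7} = - \frac{2640}{7}$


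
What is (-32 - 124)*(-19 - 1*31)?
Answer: 7800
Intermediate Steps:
(-32 - 124)*(-19 - 1*31) = -156*(-19 - 31) = -156*(-50) = 7800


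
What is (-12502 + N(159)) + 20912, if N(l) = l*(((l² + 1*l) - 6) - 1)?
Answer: 4052257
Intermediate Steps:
N(l) = l*(-7 + l + l²) (N(l) = l*(((l² + l) - 6) - 1) = l*(((l + l²) - 6) - 1) = l*((-6 + l + l²) - 1) = l*(-7 + l + l²))
(-12502 + N(159)) + 20912 = (-12502 + 159*(-7 + 159 + 159²)) + 20912 = (-12502 + 159*(-7 + 159 + 25281)) + 20912 = (-12502 + 159*25433) + 20912 = (-12502 + 4043847) + 20912 = 4031345 + 20912 = 4052257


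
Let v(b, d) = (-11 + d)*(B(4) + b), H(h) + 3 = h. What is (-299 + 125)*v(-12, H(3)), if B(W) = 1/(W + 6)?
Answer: -113883/5 ≈ -22777.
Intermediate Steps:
B(W) = 1/(6 + W)
H(h) = -3 + h
v(b, d) = (-11 + d)*(⅒ + b) (v(b, d) = (-11 + d)*(1/(6 + 4) + b) = (-11 + d)*(1/10 + b) = (-11 + d)*(⅒ + b))
(-299 + 125)*v(-12, H(3)) = (-299 + 125)*(-11/10 - 11*(-12) + (-3 + 3)/10 - 12*(-3 + 3)) = -174*(-11/10 + 132 + (⅒)*0 - 12*0) = -174*(-11/10 + 132 + 0 + 0) = -174*1309/10 = -113883/5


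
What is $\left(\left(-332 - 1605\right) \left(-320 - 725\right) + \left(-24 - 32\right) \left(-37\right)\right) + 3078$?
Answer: $2029315$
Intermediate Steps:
$\left(\left(-332 - 1605\right) \left(-320 - 725\right) + \left(-24 - 32\right) \left(-37\right)\right) + 3078 = \left(\left(-1937\right) \left(-1045\right) + \left(-24 - 32\right) \left(-37\right)\right) + 3078 = \left(2024165 - -2072\right) + 3078 = \left(2024165 + 2072\right) + 3078 = 2026237 + 3078 = 2029315$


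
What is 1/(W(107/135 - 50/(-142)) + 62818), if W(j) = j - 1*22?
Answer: 9585/601910632 ≈ 1.5924e-5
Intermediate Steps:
W(j) = -22 + j (W(j) = j - 22 = -22 + j)
1/(W(107/135 - 50/(-142)) + 62818) = 1/((-22 + (107/135 - 50/(-142))) + 62818) = 1/((-22 + (107*(1/135) - 50*(-1/142))) + 62818) = 1/((-22 + (107/135 + 25/71)) + 62818) = 1/((-22 + 10972/9585) + 62818) = 1/(-199898/9585 + 62818) = 1/(601910632/9585) = 9585/601910632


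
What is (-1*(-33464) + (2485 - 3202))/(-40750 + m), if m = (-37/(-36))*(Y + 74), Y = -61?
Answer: -1178892/1466519 ≈ -0.80387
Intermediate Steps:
m = 481/36 (m = (-37/(-36))*(-61 + 74) = -37*(-1/36)*13 = (37/36)*13 = 481/36 ≈ 13.361)
(-1*(-33464) + (2485 - 3202))/(-40750 + m) = (-1*(-33464) + (2485 - 3202))/(-40750 + 481/36) = (33464 - 717)/(-1466519/36) = 32747*(-36/1466519) = -1178892/1466519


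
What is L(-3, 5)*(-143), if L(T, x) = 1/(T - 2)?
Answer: 143/5 ≈ 28.600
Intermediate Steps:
L(T, x) = 1/(-2 + T)
L(-3, 5)*(-143) = -143/(-2 - 3) = -143/(-5) = -1/5*(-143) = 143/5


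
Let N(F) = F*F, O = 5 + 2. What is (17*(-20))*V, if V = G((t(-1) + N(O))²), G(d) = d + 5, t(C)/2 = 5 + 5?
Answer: -1620440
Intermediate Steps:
t(C) = 20 (t(C) = 2*(5 + 5) = 2*10 = 20)
O = 7
N(F) = F²
G(d) = 5 + d
V = 4766 (V = 5 + (20 + 7²)² = 5 + (20 + 49)² = 5 + 69² = 5 + 4761 = 4766)
(17*(-20))*V = (17*(-20))*4766 = -340*4766 = -1620440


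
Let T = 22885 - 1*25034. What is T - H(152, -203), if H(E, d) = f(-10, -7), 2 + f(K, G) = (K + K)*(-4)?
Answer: -2227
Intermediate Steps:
f(K, G) = -2 - 8*K (f(K, G) = -2 + (K + K)*(-4) = -2 + (2*K)*(-4) = -2 - 8*K)
H(E, d) = 78 (H(E, d) = -2 - 8*(-10) = -2 + 80 = 78)
T = -2149 (T = 22885 - 25034 = -2149)
T - H(152, -203) = -2149 - 1*78 = -2149 - 78 = -2227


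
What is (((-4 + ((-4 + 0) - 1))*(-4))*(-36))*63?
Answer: -81648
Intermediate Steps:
(((-4 + ((-4 + 0) - 1))*(-4))*(-36))*63 = (((-4 + (-4 - 1))*(-4))*(-36))*63 = (((-4 - 5)*(-4))*(-36))*63 = (-9*(-4)*(-36))*63 = (36*(-36))*63 = -1296*63 = -81648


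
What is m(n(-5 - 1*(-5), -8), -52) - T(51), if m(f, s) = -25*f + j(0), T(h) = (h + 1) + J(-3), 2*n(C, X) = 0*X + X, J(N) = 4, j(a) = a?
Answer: 44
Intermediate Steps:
n(C, X) = X/2 (n(C, X) = (0*X + X)/2 = (0 + X)/2 = X/2)
T(h) = 5 + h (T(h) = (h + 1) + 4 = (1 + h) + 4 = 5 + h)
m(f, s) = -25*f (m(f, s) = -25*f + 0 = -25*f)
m(n(-5 - 1*(-5), -8), -52) - T(51) = -25*(-8)/2 - (5 + 51) = -25*(-4) - 1*56 = 100 - 56 = 44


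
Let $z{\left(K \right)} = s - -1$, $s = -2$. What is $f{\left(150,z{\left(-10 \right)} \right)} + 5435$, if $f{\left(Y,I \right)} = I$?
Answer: $5434$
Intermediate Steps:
$z{\left(K \right)} = -1$ ($z{\left(K \right)} = -2 - -1 = -2 + 1 = -1$)
$f{\left(150,z{\left(-10 \right)} \right)} + 5435 = -1 + 5435 = 5434$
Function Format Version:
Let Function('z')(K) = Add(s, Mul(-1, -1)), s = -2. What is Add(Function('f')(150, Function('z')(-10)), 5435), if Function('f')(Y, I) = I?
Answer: 5434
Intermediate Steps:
Function('z')(K) = -1 (Function('z')(K) = Add(-2, Mul(-1, -1)) = Add(-2, 1) = -1)
Add(Function('f')(150, Function('z')(-10)), 5435) = Add(-1, 5435) = 5434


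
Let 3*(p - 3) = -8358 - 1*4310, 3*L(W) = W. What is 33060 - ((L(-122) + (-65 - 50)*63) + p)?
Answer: 133696/3 ≈ 44565.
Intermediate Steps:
L(W) = W/3
p = -12659/3 (p = 3 + (-8358 - 1*4310)/3 = 3 + (-8358 - 4310)/3 = 3 + (1/3)*(-12668) = 3 - 12668/3 = -12659/3 ≈ -4219.7)
33060 - ((L(-122) + (-65 - 50)*63) + p) = 33060 - (((1/3)*(-122) + (-65 - 50)*63) - 12659/3) = 33060 - ((-122/3 - 115*63) - 12659/3) = 33060 - ((-122/3 - 7245) - 12659/3) = 33060 - (-21857/3 - 12659/3) = 33060 - 1*(-34516/3) = 33060 + 34516/3 = 133696/3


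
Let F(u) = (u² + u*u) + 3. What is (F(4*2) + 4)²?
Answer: 18225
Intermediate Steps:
F(u) = 3 + 2*u² (F(u) = (u² + u²) + 3 = 2*u² + 3 = 3 + 2*u²)
(F(4*2) + 4)² = ((3 + 2*(4*2)²) + 4)² = ((3 + 2*8²) + 4)² = ((3 + 2*64) + 4)² = ((3 + 128) + 4)² = (131 + 4)² = 135² = 18225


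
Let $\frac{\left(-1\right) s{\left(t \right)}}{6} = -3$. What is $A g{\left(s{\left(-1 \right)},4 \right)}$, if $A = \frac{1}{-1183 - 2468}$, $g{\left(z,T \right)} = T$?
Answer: $- \frac{4}{3651} \approx -0.0010956$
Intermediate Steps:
$s{\left(t \right)} = 18$ ($s{\left(t \right)} = \left(-6\right) \left(-3\right) = 18$)
$A = - \frac{1}{3651}$ ($A = \frac{1}{-3651} = - \frac{1}{3651} \approx -0.0002739$)
$A g{\left(s{\left(-1 \right)},4 \right)} = \left(- \frac{1}{3651}\right) 4 = - \frac{4}{3651}$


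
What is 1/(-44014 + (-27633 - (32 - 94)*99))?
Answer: -1/65509 ≈ -1.5265e-5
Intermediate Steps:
1/(-44014 + (-27633 - (32 - 94)*99)) = 1/(-44014 + (-27633 - (-62)*99)) = 1/(-44014 + (-27633 - 1*(-6138))) = 1/(-44014 + (-27633 + 6138)) = 1/(-44014 - 21495) = 1/(-65509) = -1/65509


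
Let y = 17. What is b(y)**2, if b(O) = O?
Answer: 289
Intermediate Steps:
b(y)**2 = 17**2 = 289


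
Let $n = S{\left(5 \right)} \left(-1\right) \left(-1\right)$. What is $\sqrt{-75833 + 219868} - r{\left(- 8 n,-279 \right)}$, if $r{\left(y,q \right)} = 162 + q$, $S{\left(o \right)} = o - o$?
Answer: $117 + \sqrt{144035} \approx 496.52$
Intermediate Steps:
$S{\left(o \right)} = 0$
$n = 0$ ($n = 0 \left(-1\right) \left(-1\right) = 0 \left(-1\right) = 0$)
$\sqrt{-75833 + 219868} - r{\left(- 8 n,-279 \right)} = \sqrt{-75833 + 219868} - \left(162 - 279\right) = \sqrt{144035} - -117 = \sqrt{144035} + 117 = 117 + \sqrt{144035}$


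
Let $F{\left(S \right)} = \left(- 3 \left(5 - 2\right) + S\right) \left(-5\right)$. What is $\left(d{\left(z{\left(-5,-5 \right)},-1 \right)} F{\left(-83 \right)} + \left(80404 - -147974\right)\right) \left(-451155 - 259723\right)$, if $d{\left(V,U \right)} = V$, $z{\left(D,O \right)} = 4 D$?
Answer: $-155808818284$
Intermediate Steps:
$F{\left(S \right)} = 45 - 5 S$ ($F{\left(S \right)} = \left(\left(-3\right) 3 + S\right) \left(-5\right) = \left(-9 + S\right) \left(-5\right) = 45 - 5 S$)
$\left(d{\left(z{\left(-5,-5 \right)},-1 \right)} F{\left(-83 \right)} + \left(80404 - -147974\right)\right) \left(-451155 - 259723\right) = \left(4 \left(-5\right) \left(45 - -415\right) + \left(80404 - -147974\right)\right) \left(-451155 - 259723\right) = \left(- 20 \left(45 + 415\right) + \left(80404 + 147974\right)\right) \left(-710878\right) = \left(\left(-20\right) 460 + 228378\right) \left(-710878\right) = \left(-9200 + 228378\right) \left(-710878\right) = 219178 \left(-710878\right) = -155808818284$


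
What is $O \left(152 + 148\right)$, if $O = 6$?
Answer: $1800$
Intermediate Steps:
$O \left(152 + 148\right) = 6 \left(152 + 148\right) = 6 \cdot 300 = 1800$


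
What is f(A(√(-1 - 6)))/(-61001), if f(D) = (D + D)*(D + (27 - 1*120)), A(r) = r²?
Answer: -1400/61001 ≈ -0.022950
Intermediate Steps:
f(D) = 2*D*(-93 + D) (f(D) = (2*D)*(D + (27 - 120)) = (2*D)*(D - 93) = (2*D)*(-93 + D) = 2*D*(-93 + D))
f(A(√(-1 - 6)))/(-61001) = (2*(√(-1 - 6))²*(-93 + (√(-1 - 6))²))/(-61001) = (2*(√(-7))²*(-93 + (√(-7))²))*(-1/61001) = (2*(I*√7)²*(-93 + (I*√7)²))*(-1/61001) = (2*(-7)*(-93 - 7))*(-1/61001) = (2*(-7)*(-100))*(-1/61001) = 1400*(-1/61001) = -1400/61001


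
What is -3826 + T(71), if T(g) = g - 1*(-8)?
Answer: -3747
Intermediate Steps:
T(g) = 8 + g (T(g) = g + 8 = 8 + g)
-3826 + T(71) = -3826 + (8 + 71) = -3826 + 79 = -3747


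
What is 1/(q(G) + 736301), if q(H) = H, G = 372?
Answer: 1/736673 ≈ 1.3575e-6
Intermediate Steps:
1/(q(G) + 736301) = 1/(372 + 736301) = 1/736673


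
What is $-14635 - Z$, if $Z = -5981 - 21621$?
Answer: $12967$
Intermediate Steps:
$Z = -27602$ ($Z = -5981 - 21621 = -27602$)
$-14635 - Z = -14635 - -27602 = -14635 + 27602 = 12967$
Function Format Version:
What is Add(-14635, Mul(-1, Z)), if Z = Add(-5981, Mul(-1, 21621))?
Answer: 12967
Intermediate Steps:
Z = -27602 (Z = Add(-5981, -21621) = -27602)
Add(-14635, Mul(-1, Z)) = Add(-14635, Mul(-1, -27602)) = Add(-14635, 27602) = 12967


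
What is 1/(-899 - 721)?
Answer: -1/1620 ≈ -0.00061728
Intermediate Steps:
1/(-899 - 721) = 1/(-1620) = -1/1620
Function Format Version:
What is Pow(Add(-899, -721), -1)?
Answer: Rational(-1, 1620) ≈ -0.00061728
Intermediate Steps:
Pow(Add(-899, -721), -1) = Pow(-1620, -1) = Rational(-1, 1620)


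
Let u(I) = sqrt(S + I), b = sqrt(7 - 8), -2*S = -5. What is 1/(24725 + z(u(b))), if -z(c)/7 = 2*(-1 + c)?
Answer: 1/(24739 - 7*sqrt(2)*sqrt(5 + 2*I)) ≈ 4.0459e-5 + 7.1e-9*I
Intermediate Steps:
S = 5/2 (S = -1/2*(-5) = 5/2 ≈ 2.5000)
b = I (b = sqrt(-1) = I ≈ 1.0*I)
u(I) = sqrt(5/2 + I)
z(c) = 14 - 14*c (z(c) = -14*(-1 + c) = -7*(-2 + 2*c) = 14 - 14*c)
1/(24725 + z(u(b))) = 1/(24725 + (14 - 7*sqrt(10 + 4*I))) = 1/(24739 - 7*sqrt(10 + 4*I))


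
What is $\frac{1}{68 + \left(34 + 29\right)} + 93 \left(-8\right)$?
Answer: $- \frac{97463}{131} \approx -743.99$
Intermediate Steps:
$\frac{1}{68 + \left(34 + 29\right)} + 93 \left(-8\right) = \frac{1}{68 + 63} - 744 = \frac{1}{131} - 744 = - \frac{97463}{131}$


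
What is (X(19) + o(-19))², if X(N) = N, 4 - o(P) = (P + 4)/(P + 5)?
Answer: 94249/196 ≈ 480.86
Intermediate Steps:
o(P) = 4 - (4 + P)/(5 + P) (o(P) = 4 - (P + 4)/(P + 5) = 4 - (4 + P)/(5 + P))
(X(19) + o(-19))² = (19 + (16 + 3*(-19))/(5 - 19))² = (19 + (16 - 57)/(-14))² = (19 - 1/14*(-41))² = (19 + 41/14)² = (307/14)² = 94249/196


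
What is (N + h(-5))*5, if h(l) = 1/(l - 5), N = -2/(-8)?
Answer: 3/4 ≈ 0.75000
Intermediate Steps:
N = 1/4 (N = -2*(-1/8) = 1/4 ≈ 0.25000)
h(l) = 1/(-5 + l)
(N + h(-5))*5 = (1/4 + 1/(-5 - 5))*5 = (1/4 + 1/(-10))*5 = (1/4 - 1/10)*5 = (3/20)*5 = 3/4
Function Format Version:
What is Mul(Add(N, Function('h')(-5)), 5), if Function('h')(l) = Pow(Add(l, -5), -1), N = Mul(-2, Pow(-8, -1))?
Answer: Rational(3, 4) ≈ 0.75000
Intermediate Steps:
N = Rational(1, 4) (N = Mul(-2, Rational(-1, 8)) = Rational(1, 4) ≈ 0.25000)
Function('h')(l) = Pow(Add(-5, l), -1)
Mul(Add(N, Function('h')(-5)), 5) = Mul(Add(Rational(1, 4), Pow(Add(-5, -5), -1)), 5) = Mul(Add(Rational(1, 4), Pow(-10, -1)), 5) = Mul(Add(Rational(1, 4), Rational(-1, 10)), 5) = Mul(Rational(3, 20), 5) = Rational(3, 4)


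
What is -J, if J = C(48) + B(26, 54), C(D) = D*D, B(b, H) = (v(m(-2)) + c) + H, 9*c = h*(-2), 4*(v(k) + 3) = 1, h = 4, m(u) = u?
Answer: -84757/36 ≈ -2354.4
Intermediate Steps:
v(k) = -11/4 (v(k) = -3 + (1/4)*1 = -3 + 1/4 = -11/4)
c = -8/9 (c = (4*(-2))/9 = (1/9)*(-8) = -8/9 ≈ -0.88889)
B(b, H) = -131/36 + H (B(b, H) = (-11/4 - 8/9) + H = -131/36 + H)
C(D) = D**2
J = 84757/36 (J = 48**2 + (-131/36 + 54) = 2304 + 1813/36 = 84757/36 ≈ 2354.4)
-J = -1*84757/36 = -84757/36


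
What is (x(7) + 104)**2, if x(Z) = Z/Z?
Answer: 11025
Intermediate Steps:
x(Z) = 1
(x(7) + 104)**2 = (1 + 104)**2 = 105**2 = 11025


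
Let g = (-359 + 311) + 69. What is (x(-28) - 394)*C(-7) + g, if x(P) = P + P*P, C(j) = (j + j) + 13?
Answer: -341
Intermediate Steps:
C(j) = 13 + 2*j (C(j) = 2*j + 13 = 13 + 2*j)
x(P) = P + P²
g = 21 (g = -48 + 69 = 21)
(x(-28) - 394)*C(-7) + g = (-28*(1 - 28) - 394)*(13 + 2*(-7)) + 21 = (-28*(-27) - 394)*(13 - 14) + 21 = (756 - 394)*(-1) + 21 = 362*(-1) + 21 = -362 + 21 = -341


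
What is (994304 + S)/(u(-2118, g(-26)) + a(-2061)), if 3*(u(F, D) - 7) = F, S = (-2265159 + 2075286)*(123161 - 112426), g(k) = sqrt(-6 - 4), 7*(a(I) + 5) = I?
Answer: 14261046457/6989 ≈ 2.0405e+6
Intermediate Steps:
a(I) = -5 + I/7
g(k) = I*sqrt(10) (g(k) = sqrt(-10) = I*sqrt(10))
S = -2038286655 (S = -189873*10735 = -2038286655)
u(F, D) = 7 + F/3
(994304 + S)/(u(-2118, g(-26)) + a(-2061)) = (994304 - 2038286655)/((7 + (1/3)*(-2118)) + (-5 + (1/7)*(-2061))) = -2037292351/((7 - 706) + (-5 - 2061/7)) = -2037292351/(-699 - 2096/7) = -2037292351/(-6989/7) = -2037292351*(-7/6989) = 14261046457/6989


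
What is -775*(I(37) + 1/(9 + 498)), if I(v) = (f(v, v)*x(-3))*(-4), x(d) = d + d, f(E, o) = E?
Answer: -348918175/507 ≈ -6.8820e+5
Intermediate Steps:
x(d) = 2*d
I(v) = 24*v (I(v) = (v*(2*(-3)))*(-4) = (v*(-6))*(-4) = -6*v*(-4) = 24*v)
-775*(I(37) + 1/(9 + 498)) = -775*(24*37 + 1/(9 + 498)) = -775*(888 + 1/507) = -775*450217/507 = -348918175/507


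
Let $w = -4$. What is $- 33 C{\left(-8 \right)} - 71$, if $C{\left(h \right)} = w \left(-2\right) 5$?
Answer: $-1391$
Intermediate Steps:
$C{\left(h \right)} = 40$ ($C{\left(h \right)} = \left(-4\right) \left(-2\right) 5 = 8 \cdot 5 = 40$)
$- 33 C{\left(-8 \right)} - 71 = \left(-33\right) 40 - 71 = -1320 - 71 = -1391$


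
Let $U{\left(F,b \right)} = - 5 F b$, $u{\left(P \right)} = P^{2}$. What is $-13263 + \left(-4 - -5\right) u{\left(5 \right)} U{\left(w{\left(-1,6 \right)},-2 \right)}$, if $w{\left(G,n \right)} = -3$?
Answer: $-14013$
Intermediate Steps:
$U{\left(F,b \right)} = - 5 F b$
$-13263 + \left(-4 - -5\right) u{\left(5 \right)} U{\left(w{\left(-1,6 \right)},-2 \right)} = -13263 + \left(-4 - -5\right) 5^{2} \left(\left(-5\right) \left(-3\right) \left(-2\right)\right) = -13263 + \left(-4 + 5\right) 25 \left(-30\right) = -13263 + 1 \cdot 25 \left(-30\right) = -13263 + 25 \left(-30\right) = -13263 - 750 = -14013$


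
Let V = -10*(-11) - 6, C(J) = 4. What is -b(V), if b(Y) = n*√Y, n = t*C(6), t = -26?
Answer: 208*√26 ≈ 1060.6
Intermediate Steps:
V = 104 (V = 110 - 6 = 104)
n = -104 (n = -26*4 = -104)
b(Y) = -104*√Y
-b(V) = -(-104)*√104 = -(-104)*2*√26 = -(-208)*√26 = 208*√26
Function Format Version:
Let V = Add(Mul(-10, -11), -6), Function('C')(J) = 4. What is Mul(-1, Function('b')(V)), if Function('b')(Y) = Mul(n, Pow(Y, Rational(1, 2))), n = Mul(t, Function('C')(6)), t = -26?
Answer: Mul(208, Pow(26, Rational(1, 2))) ≈ 1060.6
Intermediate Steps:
V = 104 (V = Add(110, -6) = 104)
n = -104 (n = Mul(-26, 4) = -104)
Function('b')(Y) = Mul(-104, Pow(Y, Rational(1, 2)))
Mul(-1, Function('b')(V)) = Mul(-1, Mul(-104, Pow(104, Rational(1, 2)))) = Mul(-1, Mul(-104, Mul(2, Pow(26, Rational(1, 2))))) = Mul(-1, Mul(-208, Pow(26, Rational(1, 2)))) = Mul(208, Pow(26, Rational(1, 2)))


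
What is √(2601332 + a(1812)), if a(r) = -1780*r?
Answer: 2*I*√156007 ≈ 789.95*I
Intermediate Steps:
√(2601332 + a(1812)) = √(2601332 - 1780*1812) = √(2601332 - 3225360) = √(-624028) = 2*I*√156007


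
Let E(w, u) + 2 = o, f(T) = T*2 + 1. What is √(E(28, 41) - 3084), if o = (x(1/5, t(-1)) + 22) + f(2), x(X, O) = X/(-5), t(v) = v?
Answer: 2*I*√19119/5 ≈ 55.309*I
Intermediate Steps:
x(X, O) = -X/5 (x(X, O) = X*(-⅕) = -X/5)
f(T) = 1 + 2*T (f(T) = 2*T + 1 = 1 + 2*T)
o = 674/25 (o = (-⅕/5 + 22) + (1 + 2*2) = (-⅕*⅕ + 22) + (1 + 4) = (-1/25 + 22) + 5 = 549/25 + 5 = 674/25 ≈ 26.960)
E(w, u) = 624/25 (E(w, u) = -2 + 674/25 = 624/25)
√(E(28, 41) - 3084) = √(624/25 - 3084) = √(-76476/25) = 2*I*√19119/5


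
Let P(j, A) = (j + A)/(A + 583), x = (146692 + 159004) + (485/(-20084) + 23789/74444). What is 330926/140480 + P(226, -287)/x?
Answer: 9453244089911769267/4012957911402638560 ≈ 2.3557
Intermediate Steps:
x = 57132088715869/186891662 (x = 305696 + (485*(-1/20084) + 23789*(1/74444)) = 305696 + (-485/20084 + 23789/74444) = 305696 + 55209117/186891662 = 57132088715869/186891662 ≈ 3.0570e+5)
P(j, A) = (A + j)/(583 + A)
330926/140480 + P(226, -287)/x = 330926/140480 + ((-287 + 226)/(583 - 287))/(57132088715869/186891662) = 330926*(1/140480) + (-61/296)*(186891662/57132088715869) = 165463/70240 + ((1/296)*(-61))*(186891662/57132088715869) = 165463/70240 - 61/296*186891662/57132088715869 = 165463/70240 - 154059343/228528354863476 = 9453244089911769267/4012957911402638560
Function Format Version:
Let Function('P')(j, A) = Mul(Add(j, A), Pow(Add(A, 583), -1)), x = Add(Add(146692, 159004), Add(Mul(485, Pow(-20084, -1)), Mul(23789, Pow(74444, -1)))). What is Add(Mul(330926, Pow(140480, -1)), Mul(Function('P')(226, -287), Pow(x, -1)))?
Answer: Rational(9453244089911769267, 4012957911402638560) ≈ 2.3557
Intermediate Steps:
x = Rational(57132088715869, 186891662) (x = Add(305696, Add(Mul(485, Rational(-1, 20084)), Mul(23789, Rational(1, 74444)))) = Add(305696, Add(Rational(-485, 20084), Rational(23789, 74444))) = Add(305696, Rational(55209117, 186891662)) = Rational(57132088715869, 186891662) ≈ 3.0570e+5)
Function('P')(j, A) = Mul(Pow(Add(583, A), -1), Add(A, j)) (Function('P')(j, A) = Mul(Add(A, j), Pow(Add(583, A), -1)) = Mul(Pow(Add(583, A), -1), Add(A, j)))
Add(Mul(330926, Pow(140480, -1)), Mul(Function('P')(226, -287), Pow(x, -1))) = Add(Mul(330926, Pow(140480, -1)), Mul(Mul(Pow(Add(583, -287), -1), Add(-287, 226)), Pow(Rational(57132088715869, 186891662), -1))) = Add(Mul(330926, Rational(1, 140480)), Mul(Mul(Pow(296, -1), -61), Rational(186891662, 57132088715869))) = Add(Rational(165463, 70240), Mul(Mul(Rational(1, 296), -61), Rational(186891662, 57132088715869))) = Add(Rational(165463, 70240), Mul(Rational(-61, 296), Rational(186891662, 57132088715869))) = Add(Rational(165463, 70240), Rational(-154059343, 228528354863476)) = Rational(9453244089911769267, 4012957911402638560)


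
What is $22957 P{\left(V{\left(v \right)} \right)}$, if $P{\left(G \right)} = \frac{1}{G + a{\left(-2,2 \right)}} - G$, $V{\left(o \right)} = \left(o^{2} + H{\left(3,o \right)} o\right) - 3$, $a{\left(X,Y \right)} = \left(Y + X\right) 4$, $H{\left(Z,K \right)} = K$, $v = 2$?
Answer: $- \frac{550968}{5} \approx -1.1019 \cdot 10^{5}$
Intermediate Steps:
$a{\left(X,Y \right)} = 4 X + 4 Y$ ($a{\left(X,Y \right)} = \left(X + Y\right) 4 = 4 X + 4 Y$)
$V{\left(o \right)} = -3 + 2 o^{2}$ ($V{\left(o \right)} = \left(o^{2} + o o\right) - 3 = \left(o^{2} + o^{2}\right) - 3 = 2 o^{2} - 3 = -3 + 2 o^{2}$)
$P{\left(G \right)} = \frac{1}{G} - G$ ($P{\left(G \right)} = \frac{1}{G + \left(4 \left(-2\right) + 4 \cdot 2\right)} - G = \frac{1}{G + \left(-8 + 8\right)} - G = \frac{1}{G + 0} - G = \frac{1}{G} - G$)
$22957 P{\left(V{\left(v \right)} \right)} = 22957 \left(\frac{1}{-3 + 2 \cdot 2^{2}} - \left(-3 + 2 \cdot 2^{2}\right)\right) = 22957 \left(\frac{1}{-3 + 2 \cdot 4} - \left(-3 + 2 \cdot 4\right)\right) = 22957 \left(\frac{1}{-3 + 8} - \left(-3 + 8\right)\right) = 22957 \left(\frac{1}{5} - 5\right) = 22957 \left(- \frac{24}{5}\right) = - \frac{550968}{5}$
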